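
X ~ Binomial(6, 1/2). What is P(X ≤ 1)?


P(X ≤ 1) = Σ P(X=i) for i=0..1
P(X=0) = 1/64
P(X=1) = 3/32
Sum = 7/64

P(X ≤ 1) = 7/64 ≈ 10.94%


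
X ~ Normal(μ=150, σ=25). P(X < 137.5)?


z = (137.5-150)/25 = -0.5
P(Z < -0.5) = 0.3085

P(X < 137.5) ≈ 0.3085


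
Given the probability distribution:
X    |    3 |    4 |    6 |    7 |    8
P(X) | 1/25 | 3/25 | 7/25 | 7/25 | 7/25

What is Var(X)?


E[X] = 162/25
E[X²] = 44
Var(X) = E[X²] - (E[X])² = 44 - 26244/625 = 1256/625

Var(X) = 1256/625 ≈ 2.0096


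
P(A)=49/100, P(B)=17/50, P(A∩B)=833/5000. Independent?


P(A)×P(B) = 833/5000
P(A∩B) = 833/5000
Equal ✓ → Independent

Yes, independent


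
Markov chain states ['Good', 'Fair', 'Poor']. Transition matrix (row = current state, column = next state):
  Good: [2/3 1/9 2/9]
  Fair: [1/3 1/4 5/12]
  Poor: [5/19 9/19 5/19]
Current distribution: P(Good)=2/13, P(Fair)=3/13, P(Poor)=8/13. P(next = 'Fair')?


P(next=Fair) = Σᵢ P(now=i)×P(i→Fair)
= 2/13×1/9 + 3/13×1/4 + 8/13×9/19
= 2/117 + 3/52 + 72/247 = 3257/8892

P = 3257/8892 ≈ 0.3663


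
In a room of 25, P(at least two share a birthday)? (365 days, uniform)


P(all different) = Π(365-i)/365 for i=0..24
= 0.431300
P(match) = 1 - 0.431300 = 0.568700

P ≈ 0.5687 ≈ 56.87%


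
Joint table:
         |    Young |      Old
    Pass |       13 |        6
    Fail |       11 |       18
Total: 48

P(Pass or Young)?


P(Pass∨Young) = P(Pass) + P(Young) - P(Pass∧Young)
= (19 + 24 - 13)/48 = 30/48 = 5/8

P = 5/8 ≈ 62.50%


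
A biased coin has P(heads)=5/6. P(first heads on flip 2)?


Geometric: P(X=2) = (1-p)^(k-1)×p = (1/6)^1×5/6 = 5/36

P(X=2) = 5/36 ≈ 13.89%


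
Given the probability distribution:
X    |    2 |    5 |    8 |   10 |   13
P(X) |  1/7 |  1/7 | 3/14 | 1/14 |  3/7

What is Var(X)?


E[X] = 9
E[X²] = 682/7
Var(X) = E[X²] - (E[X])² = 682/7 - 81 = 115/7

Var(X) = 115/7 ≈ 16.4286


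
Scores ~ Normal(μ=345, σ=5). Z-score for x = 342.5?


z = (x - μ)/σ = (342.5 - 345)/5 = -0.5

z = -0.5


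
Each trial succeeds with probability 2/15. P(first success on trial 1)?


Geometric: P(X=1) = (1-p)^(k-1)×p = (13/15)^0×2/15 = 2/15

P(X=1) = 2/15 ≈ 13.33%


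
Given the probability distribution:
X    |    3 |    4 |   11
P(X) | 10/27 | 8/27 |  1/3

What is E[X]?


E[X] = Σ x·P(X=x)
= (3)×(10/27) + (4)×(8/27) + (11)×(1/3)
= 161/27

E[X] = 161/27


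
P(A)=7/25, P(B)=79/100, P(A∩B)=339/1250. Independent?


P(A)×P(B) = 553/2500
P(A∩B) = 339/1250
Not equal → NOT independent

No, not independent


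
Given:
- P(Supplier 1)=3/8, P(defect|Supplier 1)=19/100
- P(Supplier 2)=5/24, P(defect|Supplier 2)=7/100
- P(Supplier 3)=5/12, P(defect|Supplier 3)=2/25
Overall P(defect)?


P(B) = Σ P(B|Aᵢ)×P(Aᵢ)
  19/100×3/8 = 57/800
  7/100×5/24 = 7/480
  2/25×5/12 = 1/30
Sum = 143/1200

P(defect) = 143/1200 ≈ 11.92%


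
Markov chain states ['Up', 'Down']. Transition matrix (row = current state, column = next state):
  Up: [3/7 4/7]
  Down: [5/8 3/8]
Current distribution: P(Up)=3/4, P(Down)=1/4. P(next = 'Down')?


P(next=Down) = Σᵢ P(now=i)×P(i→Down)
= 3/4×4/7 + 1/4×3/8
= 3/7 + 3/32 = 117/224

P = 117/224 ≈ 0.5223


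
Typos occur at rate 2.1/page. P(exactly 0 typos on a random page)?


Poisson(λ=2.1): P(X=0) = e^(-λ)×λ^k/k!
= e^(-2.1) × 2.1^0 / 0!
≈ 0.1224564283 × 1 / 1 ≈ 0.122456

P(X=0) ≈ 0.122456 ≈ 12.25%


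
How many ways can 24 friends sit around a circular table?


Circular arrangements of 24 distinct objects: fix one position to break rotational symmetry.
(n-1)! = 23! = 25852016738884976640000

25852016738884976640000


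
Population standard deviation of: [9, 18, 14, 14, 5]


Mean = 60/5 = 12
  (9-12)²=9
  (18-12)²=36
  (14-12)²=4
  (14-12)²=4
  (5-12)²=49
Σ(x-μ)² = 102
σ² = 102/5

σ = √(102/5) ≈ 4.5166


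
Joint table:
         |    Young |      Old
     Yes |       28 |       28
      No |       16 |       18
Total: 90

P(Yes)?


P(Yes) = (28+28)/90 = 56/90 = 28/45

P(Yes) = 28/45 ≈ 62.22%


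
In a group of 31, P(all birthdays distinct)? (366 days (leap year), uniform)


P(all different) = Π(366-i)/366 for i=0..30
= (366/366)×(365/366)×...×(336/366)
= 0.270541

P ≈ 0.2705 ≈ 27.05%


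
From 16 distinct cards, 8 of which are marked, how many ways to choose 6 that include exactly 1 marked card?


Choose 1 of the 8 marked cards and 5 of the other 8 cards:
C(8,1)×C(8,5) = 8×56 = 448

448


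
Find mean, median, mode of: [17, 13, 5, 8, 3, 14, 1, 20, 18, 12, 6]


Sorted: [1, 3, 5, 6, 8, 12, 13, 14, 17, 18, 20]
Mean = 117/11
Median = 12
Freq: {17: 1, 13: 1, 5: 1, 8: 1, 3: 1, 14: 1, 1: 1, 20: 1, 18: 1, 12: 1, 6: 1}
Mode: No mode

Mean=117/11, Median=12, Mode=No mode


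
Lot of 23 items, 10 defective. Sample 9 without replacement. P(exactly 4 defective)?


Hypergeometric: C(10,4)×C(13,5)/C(23,9)
= 210×1287/817190 = 2457/7429

P(X=4) = 2457/7429 ≈ 33.07%


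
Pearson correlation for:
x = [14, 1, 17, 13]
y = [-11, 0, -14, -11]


n=4, Σx=45, Σy=-36, Σxy=-535, Σx²=655, Σy²=438
r = (4×(-535) - 45×(-36))/√((4×655 - 45²)(4×438 - (-36)²))
= -520/√(595×456) = -520/√271320 ≈ -520/520.8839 ≈ -0.9983

r ≈ -0.9983


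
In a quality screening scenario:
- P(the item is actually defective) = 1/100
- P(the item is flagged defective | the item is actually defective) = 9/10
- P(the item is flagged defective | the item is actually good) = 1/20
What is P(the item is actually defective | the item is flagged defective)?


Using Bayes' theorem:
P(A|B) = P(B|A)·P(A) / P(B)

P(the item is flagged defective) = 9/10 × 1/100 + 1/20 × 99/100
= 9/1000 + 99/2000 = 117/2000

P(the item is actually defective|the item is flagged defective) = (9/1000) / (117/2000) = 2/13

P(the item is actually defective|the item is flagged defective) = 2/13 ≈ 15.38%


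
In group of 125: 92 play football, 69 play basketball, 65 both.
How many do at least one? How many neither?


|A∪B| = 92+69-65 = 96
Neither = 125-96 = 29

At least one: 96; Neither: 29


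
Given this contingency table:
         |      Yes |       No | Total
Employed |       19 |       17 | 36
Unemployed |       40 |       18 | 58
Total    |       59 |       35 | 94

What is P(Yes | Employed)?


P(Yes | Employed) = 19/(19+17) = 19/36

P(Yes|Employed) = 19/36 ≈ 52.78%


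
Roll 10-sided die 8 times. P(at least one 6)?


P(no 6)^8 = (9/10)^8 = 43046721/100000000
P(≥1) = 1 - 43046721/100000000 = 56953279/100000000

P = 56953279/100000000 ≈ 56.95%


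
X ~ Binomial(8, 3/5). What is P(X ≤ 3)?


P(X ≤ 3) = Σ P(X=i) for i=0..3
P(X=0) = 256/390625
P(X=1) = 3072/390625
P(X=2) = 16128/390625
P(X=3) = 48384/390625
Sum = 13568/78125

P(X ≤ 3) = 13568/78125 ≈ 17.37%


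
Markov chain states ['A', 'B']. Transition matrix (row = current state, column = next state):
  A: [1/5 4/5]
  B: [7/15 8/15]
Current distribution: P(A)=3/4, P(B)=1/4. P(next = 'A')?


P(next=A) = Σᵢ P(now=i)×P(i→A)
= 3/4×1/5 + 1/4×7/15
= 3/20 + 7/60 = 4/15

P = 4/15 ≈ 0.2667


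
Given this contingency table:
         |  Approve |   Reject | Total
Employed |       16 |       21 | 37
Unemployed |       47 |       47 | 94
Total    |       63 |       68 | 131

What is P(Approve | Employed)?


P(Approve | Employed) = 16/(16+21) = 16/37

P(Approve|Employed) = 16/37 ≈ 43.24%


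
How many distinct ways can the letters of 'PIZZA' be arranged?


Letters: 5, freq: {'P': 1, 'I': 1, 'Z': 2, 'A': 1}
5!/(1!×1!×2!×1!) = 120/2 = 60

60


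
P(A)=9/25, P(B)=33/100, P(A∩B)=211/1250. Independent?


P(A)×P(B) = 297/2500
P(A∩B) = 211/1250
Not equal → NOT independent

No, not independent


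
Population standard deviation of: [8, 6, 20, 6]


Mean = 40/4 = 10
  (8-10)²=4
  (6-10)²=16
  (20-10)²=100
  (6-10)²=16
Σ(x-μ)² = 136
σ² = 136/4 = 34

σ = √(34) ≈ 5.8310


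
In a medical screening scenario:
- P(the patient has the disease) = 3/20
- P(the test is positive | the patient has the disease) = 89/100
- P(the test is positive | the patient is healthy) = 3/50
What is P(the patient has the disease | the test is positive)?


Using Bayes' theorem:
P(A|B) = P(B|A)·P(A) / P(B)

P(the test is positive) = 89/100 × 3/20 + 3/50 × 17/20
= 267/2000 + 51/1000 = 369/2000

P(the patient has the disease|the test is positive) = (267/2000) / (369/2000) = 89/123

P(the patient has the disease|the test is positive) = 89/123 ≈ 72.36%


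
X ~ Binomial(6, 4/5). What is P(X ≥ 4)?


P(X ≥ 4) = Σ P(X=i) for i=4..6
P(X=4) = 768/3125
P(X=5) = 6144/15625
P(X=6) = 4096/15625
Sum = 2816/3125

P(X ≥ 4) = 2816/3125 ≈ 90.11%


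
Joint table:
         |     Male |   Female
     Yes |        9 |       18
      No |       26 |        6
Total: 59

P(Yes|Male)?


P(Yes|Male) = 9/(9+26) = 9/35

P = 9/35 ≈ 25.71%


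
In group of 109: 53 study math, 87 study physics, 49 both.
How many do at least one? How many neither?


|A∪B| = 53+87-49 = 91
Neither = 109-91 = 18

At least one: 91; Neither: 18


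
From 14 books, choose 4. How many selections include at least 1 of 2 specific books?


Complement: C(14,4) - C(12,4) = 1001 - 495 = 506

506


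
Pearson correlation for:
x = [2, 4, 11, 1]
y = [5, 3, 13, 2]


n=4, Σx=18, Σy=23, Σxy=167, Σx²=142, Σy²=207
r = (4×167 - 18×23)/√((4×142 - 18²)(4×207 - 23²))
= 254/√(244×299) = 254/√72956 ≈ 254/270.1037 ≈ 0.9404

r ≈ 0.9404


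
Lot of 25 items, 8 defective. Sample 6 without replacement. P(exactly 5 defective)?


Hypergeometric: C(8,5)×C(17,1)/C(25,6)
= 56×17/177100 = 34/6325

P(X=5) = 34/6325 ≈ 0.54%


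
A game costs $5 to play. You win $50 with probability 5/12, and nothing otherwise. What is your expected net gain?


E[gain] = (50-5)×5/12 + (-5)×7/12
= 75/4 - 35/12 = 95/6

Expected net gain = $95/6 ≈ $15.83


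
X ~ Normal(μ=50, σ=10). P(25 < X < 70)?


z₁=(25-50)/10=-2.5, z₂=(70-50)/10=2.0
P = Φ(2.0) - Φ(-2.5) = 0.977250 - 0.006210 = 0.971040 ≈ 0.9710

P(25 < X < 70) ≈ 0.9710


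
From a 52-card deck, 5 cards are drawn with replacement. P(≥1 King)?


P(not a King) = 48/52 = 12/13
P(none in 5 draws) = (12/13)^5 = 248832/371293
P(≥1 King) = 1 - 248832/371293 = 122461/371293

P = 122461/371293 ≈ 32.98%


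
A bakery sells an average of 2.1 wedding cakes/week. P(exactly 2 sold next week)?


Poisson(λ=2.1): P(X=2) = e^(-λ)×λ^k/k!
= e^(-2.1) × 2.1^2 / 2!
≈ 0.1224564283 × 4.41 / 2 ≈ 0.270016

P(X=2) ≈ 0.270016 ≈ 27.00%


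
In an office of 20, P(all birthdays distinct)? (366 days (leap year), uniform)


P(all different) = Π(366-i)/366 for i=0..19
= (366/366)×(365/366)×...×(347/366)
= 0.589430

P ≈ 0.5894 ≈ 58.94%


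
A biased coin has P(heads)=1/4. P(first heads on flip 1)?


Geometric: P(X=1) = (1-p)^(k-1)×p = (3/4)^0×1/4 = 1/4

P(X=1) = 1/4 ≈ 25.00%


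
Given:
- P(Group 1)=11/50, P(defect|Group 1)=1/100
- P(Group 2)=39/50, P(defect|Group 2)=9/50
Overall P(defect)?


P(B) = Σ P(B|Aᵢ)×P(Aᵢ)
  1/100×11/50 = 11/5000
  9/50×39/50 = 351/2500
Sum = 713/5000

P(defect) = 713/5000 ≈ 14.26%


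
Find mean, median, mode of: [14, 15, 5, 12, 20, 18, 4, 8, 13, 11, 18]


Sorted: [4, 5, 8, 11, 12, 13, 14, 15, 18, 18, 20]
Mean = 138/11
Median = 13
Freq: {14: 1, 15: 1, 5: 1, 12: 1, 20: 1, 18: 2, 4: 1, 8: 1, 13: 1, 11: 1}
Mode: [18]

Mean=138/11, Median=13, Mode=18


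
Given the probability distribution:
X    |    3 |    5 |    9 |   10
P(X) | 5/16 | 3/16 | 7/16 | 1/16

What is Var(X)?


E[X] = 103/16
E[X²] = 787/16
Var(X) = E[X²] - (E[X])² = 787/16 - 10609/256 = 1983/256

Var(X) = 1983/256 ≈ 7.7461


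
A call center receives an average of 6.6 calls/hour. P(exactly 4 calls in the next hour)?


Poisson(λ=6.6): P(X=4) = e^(-λ)×λ^k/k!
= e^(-6.6) × 6.6^4 / 4!
≈ 0.001360368038 × 1897.4736 / 24 ≈ 0.107553

P(X=4) ≈ 0.107553 ≈ 10.76%


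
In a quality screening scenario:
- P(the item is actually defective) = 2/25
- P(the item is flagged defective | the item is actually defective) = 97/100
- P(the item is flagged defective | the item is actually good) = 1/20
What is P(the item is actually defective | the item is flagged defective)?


Using Bayes' theorem:
P(A|B) = P(B|A)·P(A) / P(B)

P(the item is flagged defective) = 97/100 × 2/25 + 1/20 × 23/25
= 97/1250 + 23/500 = 309/2500

P(the item is actually defective|the item is flagged defective) = (97/1250) / (309/2500) = 194/309

P(the item is actually defective|the item is flagged defective) = 194/309 ≈ 62.78%


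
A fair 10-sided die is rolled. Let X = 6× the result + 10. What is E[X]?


E[die] = (1+10)/2 = 11/2
E[X] = 6×11/2 + 10 = 43

E[X] = 43


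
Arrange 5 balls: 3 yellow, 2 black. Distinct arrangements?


5!/(3!×2!) = 10

10


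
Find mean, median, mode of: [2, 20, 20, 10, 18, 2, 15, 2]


Sorted: [2, 2, 2, 10, 15, 18, 20, 20]
Mean = 89/8
Median = 25/2
Freq: {2: 3, 20: 2, 10: 1, 18: 1, 15: 1}
Mode: [2]

Mean=89/8, Median=25/2, Mode=2


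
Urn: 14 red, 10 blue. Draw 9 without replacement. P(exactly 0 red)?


Hypergeometric: C(14,0)×C(10,9)/C(24,9)
= 1×10/1307504 = 5/653752

P(X=0) = 5/653752 ≈ 0.00%


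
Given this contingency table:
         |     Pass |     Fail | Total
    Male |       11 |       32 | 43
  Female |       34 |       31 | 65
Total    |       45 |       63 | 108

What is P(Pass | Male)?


P(Pass | Male) = 11/(11+32) = 11/43

P(Pass|Male) = 11/43 ≈ 25.58%


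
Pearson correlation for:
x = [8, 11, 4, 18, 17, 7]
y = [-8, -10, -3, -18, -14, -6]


n=6, Σx=65, Σy=-59, Σxy=-790, Σx²=863, Σy²=729
r = (6×(-790) - 65×(-59))/√((6×863 - 65²)(6×729 - (-59)²))
= -905/√(953×893) = -905/√851029 ≈ -905/922.5123 ≈ -0.9810

r ≈ -0.9810


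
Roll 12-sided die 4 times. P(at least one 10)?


P(no 10)^4 = (11/12)^4 = 14641/20736
P(≥1) = 1 - 14641/20736 = 6095/20736

P = 6095/20736 ≈ 29.39%


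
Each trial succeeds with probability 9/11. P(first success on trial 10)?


Geometric: P(X=10) = (1-p)^(k-1)×p = (2/11)^9×9/11 = 4608/25937424601

P(X=10) = 4608/25937424601 ≈ 0.00%


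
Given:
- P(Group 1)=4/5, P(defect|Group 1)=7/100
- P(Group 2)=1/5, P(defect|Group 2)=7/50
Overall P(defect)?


P(B) = Σ P(B|Aᵢ)×P(Aᵢ)
  7/100×4/5 = 7/125
  7/50×1/5 = 7/250
Sum = 21/250

P(defect) = 21/250 ≈ 8.40%


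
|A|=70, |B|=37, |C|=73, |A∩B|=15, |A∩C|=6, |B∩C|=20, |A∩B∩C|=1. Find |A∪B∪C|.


|A∪B∪C| = 70+37+73-15-6-20+1 = 140

|A∪B∪C| = 140


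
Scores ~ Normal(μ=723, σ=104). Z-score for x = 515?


z = (x - μ)/σ = (515 - 723)/104 = -2.0

z = -2.0


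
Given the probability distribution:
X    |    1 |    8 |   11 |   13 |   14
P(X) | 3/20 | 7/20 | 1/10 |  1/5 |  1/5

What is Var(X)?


E[X] = 189/20
E[X²] = 2153/20
Var(X) = E[X²] - (E[X])² = 2153/20 - 35721/400 = 7339/400

Var(X) = 7339/400 ≈ 18.3475


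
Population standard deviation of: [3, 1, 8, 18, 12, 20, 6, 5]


Mean = 73/8
  (3-73/8)²=2401/64
  (1-73/8)²=4225/64
  (8-73/8)²=81/64
  (18-73/8)²=5041/64
  (12-73/8)²=529/64
  (20-73/8)²=7569/64
  (6-73/8)²=625/64
  (5-73/8)²=1089/64
Σ(x-μ)² = 2695/8
σ² = (2695/8)/8 = 2695/64

σ = √(2695/64) ≈ 6.4892


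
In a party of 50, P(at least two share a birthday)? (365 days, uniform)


P(all different) = Π(365-i)/365 for i=0..49
= 0.029626
P(match) = 1 - 0.029626 = 0.970374

P ≈ 0.9704 ≈ 97.04%


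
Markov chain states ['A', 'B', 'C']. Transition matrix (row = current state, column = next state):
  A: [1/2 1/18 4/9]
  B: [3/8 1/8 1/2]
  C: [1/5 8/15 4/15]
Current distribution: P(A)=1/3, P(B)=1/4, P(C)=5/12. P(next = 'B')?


P(next=B) = Σᵢ P(now=i)×P(i→B)
= 1/3×1/18 + 1/4×1/8 + 5/12×8/15
= 1/54 + 1/32 + 2/9 = 235/864

P = 235/864 ≈ 0.2720


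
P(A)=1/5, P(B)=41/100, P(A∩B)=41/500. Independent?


P(A)×P(B) = 41/500
P(A∩B) = 41/500
Equal ✓ → Independent

Yes, independent


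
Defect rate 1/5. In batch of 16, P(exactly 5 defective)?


Binomial: P(X=5) = C(16,5)×p^5×(1-p)^11
= 4368 × 1/3125 × 4194304/48828125 = 18320719872/152587890625

P(X=5) = 18320719872/152587890625 ≈ 12.01%


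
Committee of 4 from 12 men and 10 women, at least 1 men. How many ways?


Count by #men:
  1M,3W: C(12,1)×C(10,3)=1440
  2M,2W: C(12,2)×C(10,2)=2970
  3M,1W: C(12,3)×C(10,1)=2200
  4M,0W: C(12,4)×C(10,0)=495
Total = 7105

7105


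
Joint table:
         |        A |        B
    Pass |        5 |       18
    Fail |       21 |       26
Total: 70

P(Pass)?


P(Pass) = (5+18)/70 = 23/70

P(Pass) = 23/70 ≈ 32.86%


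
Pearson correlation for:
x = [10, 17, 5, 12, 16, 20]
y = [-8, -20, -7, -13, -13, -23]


n=6, Σx=80, Σy=-84, Σxy=-1279, Σx²=1214, Σy²=1380
r = (6×(-1279) - 80×(-84))/√((6×1214 - 80²)(6×1380 - (-84)²))
= -954/√(884×1224) = -954/√1082016 ≈ -954/1040.2000 ≈ -0.9171

r ≈ -0.9171


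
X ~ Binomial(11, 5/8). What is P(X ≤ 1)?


P(X ≤ 1) = Σ P(X=i) for i=0..1
P(X=0) = 177147/8589934592
P(X=1) = 3247695/8589934592
Sum = 1712421/4294967296

P(X ≤ 1) = 1712421/4294967296 ≈ 0.04%


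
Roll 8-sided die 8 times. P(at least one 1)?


P(no 1)^8 = (7/8)^8 = 5764801/16777216
P(≥1) = 1 - 5764801/16777216 = 11012415/16777216

P = 11012415/16777216 ≈ 65.64%


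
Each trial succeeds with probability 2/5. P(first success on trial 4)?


Geometric: P(X=4) = (1-p)^(k-1)×p = (3/5)^3×2/5 = 54/625

P(X=4) = 54/625 ≈ 8.64%


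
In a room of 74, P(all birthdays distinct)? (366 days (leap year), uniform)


P(all different) = Π(366-i)/366 for i=0..73
= (366/366)×(365/366)×...×(293/366)
= 0.000360

P ≈ 0.0004 ≈ 0.04%


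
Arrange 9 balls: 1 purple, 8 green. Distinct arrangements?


9!/(1!×8!) = 9

9


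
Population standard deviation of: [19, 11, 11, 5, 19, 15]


Mean = 80/6 = 40/3
  (19-40/3)²=289/9
  (11-40/3)²=49/9
  (11-40/3)²=49/9
  (5-40/3)²=625/9
  (19-40/3)²=289/9
  (15-40/3)²=25/9
Σ(x-μ)² = 442/3
σ² = (442/3)/6 = 221/9

σ = √(221/9) ≈ 4.9554


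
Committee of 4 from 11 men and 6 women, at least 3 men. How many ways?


Count by #men:
  3M,1W: C(11,3)×C(6,1)=990
  4M,0W: C(11,4)×C(6,0)=330
Total = 1320

1320


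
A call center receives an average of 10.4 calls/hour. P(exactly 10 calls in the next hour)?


Poisson(λ=10.4): P(X=10) = e^(-λ)×λ^k/k!
= e^(-10.4) × 10.4^10 / 10!
≈ 3.043248301e-05 × 14802442849.2 / 3628800 ≈ 0.124139

P(X=10) ≈ 0.124139 ≈ 12.41%


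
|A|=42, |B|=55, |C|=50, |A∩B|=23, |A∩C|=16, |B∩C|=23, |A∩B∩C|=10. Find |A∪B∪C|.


|A∪B∪C| = 42+55+50-23-16-23+10 = 95

|A∪B∪C| = 95


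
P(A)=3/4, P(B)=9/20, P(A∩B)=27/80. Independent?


P(A)×P(B) = 27/80
P(A∩B) = 27/80
Equal ✓ → Independent

Yes, independent


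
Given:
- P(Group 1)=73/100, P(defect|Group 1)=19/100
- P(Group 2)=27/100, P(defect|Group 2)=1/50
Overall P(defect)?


P(B) = Σ P(B|Aᵢ)×P(Aᵢ)
  19/100×73/100 = 1387/10000
  1/50×27/100 = 27/5000
Sum = 1441/10000

P(defect) = 1441/10000 ≈ 14.41%


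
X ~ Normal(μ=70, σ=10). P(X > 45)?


z = (45-70)/10 = -2.5
P(X > 45) = 1 - P(Z ≤ -2.5) = 1 - 0.0062 = 0.9938

P(X > 45) ≈ 0.9938


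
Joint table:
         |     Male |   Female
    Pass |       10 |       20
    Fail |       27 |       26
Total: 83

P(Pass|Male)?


P(Pass|Male) = 10/(10+27) = 10/37

P = 10/37 ≈ 27.03%


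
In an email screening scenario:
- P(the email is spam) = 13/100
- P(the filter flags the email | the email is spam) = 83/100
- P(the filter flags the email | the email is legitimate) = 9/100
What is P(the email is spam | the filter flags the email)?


Using Bayes' theorem:
P(A|B) = P(B|A)·P(A) / P(B)

P(the filter flags the email) = 83/100 × 13/100 + 9/100 × 87/100
= 1079/10000 + 783/10000 = 931/5000

P(the email is spam|the filter flags the email) = (1079/10000) / (931/5000) = 1079/1862

P(the email is spam|the filter flags the email) = 1079/1862 ≈ 57.95%


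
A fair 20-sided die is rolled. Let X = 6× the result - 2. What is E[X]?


E[die] = (1+20)/2 = 21/2
E[X] = 6×21/2 - 2 = 61

E[X] = 61


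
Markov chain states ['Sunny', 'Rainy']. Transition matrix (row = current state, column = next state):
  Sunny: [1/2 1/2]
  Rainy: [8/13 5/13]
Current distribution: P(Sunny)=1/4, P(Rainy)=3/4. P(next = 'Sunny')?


P(next=Sunny) = Σᵢ P(now=i)×P(i→Sunny)
= 1/4×1/2 + 3/4×8/13
= 1/8 + 6/13 = 61/104

P = 61/104 ≈ 0.5865


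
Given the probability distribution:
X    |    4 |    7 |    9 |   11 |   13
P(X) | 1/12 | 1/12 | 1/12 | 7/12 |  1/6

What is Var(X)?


E[X] = 41/4
E[X²] = 1331/12
Var(X) = E[X²] - (E[X])² = 1331/12 - 1681/16 = 281/48

Var(X) = 281/48 ≈ 5.8542


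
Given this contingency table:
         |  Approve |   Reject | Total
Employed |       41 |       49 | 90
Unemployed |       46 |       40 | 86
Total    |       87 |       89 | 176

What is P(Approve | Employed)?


P(Approve | Employed) = 41/(41+49) = 41/90

P(Approve|Employed) = 41/90 ≈ 45.56%


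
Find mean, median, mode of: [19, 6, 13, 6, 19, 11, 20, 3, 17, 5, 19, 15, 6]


Sorted: [3, 5, 6, 6, 6, 11, 13, 15, 17, 19, 19, 19, 20]
Mean = 159/13
Median = 13
Freq: {19: 3, 6: 3, 13: 1, 11: 1, 20: 1, 3: 1, 17: 1, 5: 1, 15: 1}
Mode: [6, 19]

Mean=159/13, Median=13, Mode=[6, 19]


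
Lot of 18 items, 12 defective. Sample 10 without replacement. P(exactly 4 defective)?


Hypergeometric: C(12,4)×C(6,6)/C(18,10)
= 495×1/43758 = 5/442

P(X=4) = 5/442 ≈ 1.13%


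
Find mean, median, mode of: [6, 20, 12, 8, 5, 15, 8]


Sorted: [5, 6, 8, 8, 12, 15, 20]
Mean = 74/7
Median = 8
Freq: {6: 1, 20: 1, 12: 1, 8: 2, 5: 1, 15: 1}
Mode: [8]

Mean=74/7, Median=8, Mode=8


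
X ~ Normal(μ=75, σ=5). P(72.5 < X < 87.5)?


z₁=(72.5-75)/5=-0.5, z₂=(87.5-75)/5=2.5
P = Φ(2.5) - Φ(-0.5) = 0.993790 - 0.308538 = 0.685252 ≈ 0.6853

P(72.5 < X < 87.5) ≈ 0.6853


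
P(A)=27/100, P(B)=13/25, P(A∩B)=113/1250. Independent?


P(A)×P(B) = 351/2500
P(A∩B) = 113/1250
Not equal → NOT independent

No, not independent


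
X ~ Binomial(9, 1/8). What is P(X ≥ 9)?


P(X ≥ 9) = Σ P(X=i) for i=9..9
P(X=9) = 1/134217728
Sum = 1/134217728

P(X ≥ 9) = 1/134217728 ≈ 0.00%


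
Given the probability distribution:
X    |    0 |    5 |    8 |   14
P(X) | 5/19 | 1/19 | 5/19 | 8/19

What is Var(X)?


E[X] = 157/19
E[X²] = 1913/19
Var(X) = E[X²] - (E[X])² = 1913/19 - 24649/361 = 11698/361

Var(X) = 11698/361 ≈ 32.4044


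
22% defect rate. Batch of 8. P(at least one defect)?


P(all good) = (39/50)^8 = 5352009260481/39062500000000
P(≥1 defect) = 33710490739519/39062500000000

P = 33710490739519/39062500000000 ≈ 86.30%


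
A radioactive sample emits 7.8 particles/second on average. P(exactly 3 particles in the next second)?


Poisson(λ=7.8): P(X=3) = e^(-λ)×λ^k/k!
= e^(-7.8) × 7.8^3 / 3!
≈ 0.000409734979 × 474.552 / 6 ≈ 0.032407

P(X=3) ≈ 0.032407 ≈ 3.24%


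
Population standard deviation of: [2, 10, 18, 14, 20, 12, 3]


Mean = 79/7
  (2-79/7)²=4225/49
  (10-79/7)²=81/49
  (18-79/7)²=2209/49
  (14-79/7)²=361/49
  (20-79/7)²=3721/49
  (12-79/7)²=25/49
  (3-79/7)²=3364/49
Σ(x-μ)² = 1998/7
σ² = (1998/7)/7 = 1998/49

σ = √(1998/49) ≈ 6.3856


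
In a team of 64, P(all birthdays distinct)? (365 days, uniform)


P(all different) = Π(365-i)/365 for i=0..63
= (365/365)×(364/365)×...×(302/365)
= 0.002810

P ≈ 0.0028 ≈ 0.28%


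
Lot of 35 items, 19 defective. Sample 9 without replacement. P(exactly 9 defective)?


Hypergeometric: C(19,9)×C(16,0)/C(35,9)
= 92378×1/70607460 = 247/188790

P(X=9) = 247/188790 ≈ 0.13%


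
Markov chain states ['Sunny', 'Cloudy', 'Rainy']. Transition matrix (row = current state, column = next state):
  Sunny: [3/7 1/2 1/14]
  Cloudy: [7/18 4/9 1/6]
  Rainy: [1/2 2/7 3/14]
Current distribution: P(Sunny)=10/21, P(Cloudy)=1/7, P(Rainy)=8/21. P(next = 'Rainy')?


P(next=Rainy) = Σᵢ P(now=i)×P(i→Rainy)
= 10/21×1/14 + 1/7×1/6 + 8/21×3/14
= 5/147 + 1/42 + 4/49 = 41/294

P = 41/294 ≈ 0.1395


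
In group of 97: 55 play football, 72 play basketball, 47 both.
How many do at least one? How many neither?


|A∪B| = 55+72-47 = 80
Neither = 97-80 = 17

At least one: 80; Neither: 17


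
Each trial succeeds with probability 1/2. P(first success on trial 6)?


Geometric: P(X=6) = (1-p)^(k-1)×p = (1/2)^5×1/2 = 1/64

P(X=6) = 1/64 ≈ 1.56%


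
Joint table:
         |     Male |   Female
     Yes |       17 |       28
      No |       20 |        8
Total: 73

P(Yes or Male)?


P(Yes∨Male) = P(Yes) + P(Male) - P(Yes∧Male)
= (45 + 37 - 17)/73 = 65/73

P = 65/73 ≈ 89.04%


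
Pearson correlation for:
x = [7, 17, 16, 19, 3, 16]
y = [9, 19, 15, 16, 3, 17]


n=6, Σx=78, Σy=79, Σxy=1211, Σx²=1220, Σy²=1221
r = (6×1211 - 78×79)/√((6×1220 - 78²)(6×1221 - 79²))
= 1104/√(1236×1085) = 1104/√1341060 ≈ 1104/1158.0415 ≈ 0.9533

r ≈ 0.9533


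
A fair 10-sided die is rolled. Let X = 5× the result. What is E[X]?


E[die] = (1+10)/2 = 11/2
E[X] = 5 × 11/2 = 55/2

E[X] = 55/2


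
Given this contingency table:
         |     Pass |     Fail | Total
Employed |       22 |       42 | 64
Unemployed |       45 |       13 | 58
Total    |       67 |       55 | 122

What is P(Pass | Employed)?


P(Pass | Employed) = 22/(22+42) = 22/64 = 11/32

P(Pass|Employed) = 11/32 ≈ 34.38%


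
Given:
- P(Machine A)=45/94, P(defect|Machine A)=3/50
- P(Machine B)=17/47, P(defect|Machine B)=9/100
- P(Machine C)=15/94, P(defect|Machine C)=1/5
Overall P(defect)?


P(B) = Σ P(B|Aᵢ)×P(Aᵢ)
  3/50×45/94 = 27/940
  9/100×17/47 = 153/4700
  1/5×15/94 = 3/94
Sum = 219/2350

P(defect) = 219/2350 ≈ 9.32%


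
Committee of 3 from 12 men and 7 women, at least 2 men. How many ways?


Count by #men:
  2M,1W: C(12,2)×C(7,1)=462
  3M,0W: C(12,3)×C(7,0)=220
Total = 682

682


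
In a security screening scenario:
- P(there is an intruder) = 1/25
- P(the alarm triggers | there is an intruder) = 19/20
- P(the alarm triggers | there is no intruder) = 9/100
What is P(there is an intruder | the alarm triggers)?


Using Bayes' theorem:
P(A|B) = P(B|A)·P(A) / P(B)

P(the alarm triggers) = 19/20 × 1/25 + 9/100 × 24/25
= 19/500 + 54/625 = 311/2500

P(there is an intruder|the alarm triggers) = (19/500) / (311/2500) = 95/311

P(there is an intruder|the alarm triggers) = 95/311 ≈ 30.55%


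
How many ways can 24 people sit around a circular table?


Circular arrangements of 24 distinct objects: fix one position to break rotational symmetry.
(n-1)! = 23! = 25852016738884976640000

25852016738884976640000


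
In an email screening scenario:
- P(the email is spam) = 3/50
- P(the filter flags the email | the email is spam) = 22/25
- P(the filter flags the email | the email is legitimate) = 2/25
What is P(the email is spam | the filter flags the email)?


Using Bayes' theorem:
P(A|B) = P(B|A)·P(A) / P(B)

P(the filter flags the email) = 22/25 × 3/50 + 2/25 × 47/50
= 33/625 + 47/625 = 16/125

P(the email is spam|the filter flags the email) = (33/625) / (16/125) = 33/80

P(the email is spam|the filter flags the email) = 33/80 ≈ 41.25%


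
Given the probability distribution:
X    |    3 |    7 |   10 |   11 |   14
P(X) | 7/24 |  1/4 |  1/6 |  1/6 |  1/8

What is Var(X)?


E[X] = 63/8
E[X²] = 1829/24
Var(X) = E[X²] - (E[X])² = 1829/24 - 3969/64 = 2725/192

Var(X) = 2725/192 ≈ 14.1927


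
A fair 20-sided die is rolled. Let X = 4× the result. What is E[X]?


E[die] = (1+20)/2 = 21/2
E[X] = 4 × 21/2 = 42

E[X] = 42


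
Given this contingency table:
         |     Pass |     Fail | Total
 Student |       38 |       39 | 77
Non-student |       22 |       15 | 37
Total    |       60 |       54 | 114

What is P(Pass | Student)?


P(Pass | Student) = 38/(38+39) = 38/77

P(Pass|Student) = 38/77 ≈ 49.35%


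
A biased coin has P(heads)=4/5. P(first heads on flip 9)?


Geometric: P(X=9) = (1-p)^(k-1)×p = (1/5)^8×4/5 = 4/1953125

P(X=9) = 4/1953125 ≈ 0.00%


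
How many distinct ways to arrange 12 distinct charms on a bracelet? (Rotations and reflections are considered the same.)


Free circular arrangements: rotations and reflections both identified.
(n-1)!/2 = 11!/2 = 39916800/2 = 19958400

19958400


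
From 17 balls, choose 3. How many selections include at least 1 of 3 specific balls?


Complement: C(17,3) - C(14,3) = 680 - 364 = 316

316


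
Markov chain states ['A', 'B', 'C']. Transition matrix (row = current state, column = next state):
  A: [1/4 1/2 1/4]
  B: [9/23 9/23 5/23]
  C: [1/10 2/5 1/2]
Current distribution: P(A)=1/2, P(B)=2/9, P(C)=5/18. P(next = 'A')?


P(next=A) = Σᵢ P(now=i)×P(i→A)
= 1/2×1/4 + 2/9×9/23 + 5/18×1/10
= 1/8 + 2/23 + 1/36 = 397/1656

P = 397/1656 ≈ 0.2397


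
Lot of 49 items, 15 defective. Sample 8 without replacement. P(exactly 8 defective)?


Hypergeometric: C(15,8)×C(34,0)/C(49,8)
= 6435×1/450978066 = 65/4555334

P(X=8) = 65/4555334 ≈ 0.00%


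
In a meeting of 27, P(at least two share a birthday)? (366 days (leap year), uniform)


P(all different) = Π(366-i)/366 for i=0..26
= 0.374173
P(match) = 1 - 0.374173 = 0.625827

P ≈ 0.6258 ≈ 62.58%


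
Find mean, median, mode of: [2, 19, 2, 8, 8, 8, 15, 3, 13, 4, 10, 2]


Sorted: [2, 2, 2, 3, 4, 8, 8, 8, 10, 13, 15, 19]
Mean = 94/12 = 47/6
Median = 8
Freq: {2: 3, 19: 1, 8: 3, 15: 1, 3: 1, 13: 1, 4: 1, 10: 1}
Mode: [2, 8]

Mean=47/6, Median=8, Mode=[2, 8]


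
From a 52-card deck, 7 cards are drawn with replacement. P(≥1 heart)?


P(not a heart) = 39/52 = 3/4
P(none in 7 draws) = (3/4)^7 = 2187/16384
P(≥1 heart) = 1 - 2187/16384 = 14197/16384

P = 14197/16384 ≈ 86.65%


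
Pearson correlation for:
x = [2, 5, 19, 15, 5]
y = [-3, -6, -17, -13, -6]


n=5, Σx=46, Σy=-45, Σxy=-584, Σx²=640, Σy²=539
r = (5×(-584) - 46×(-45))/√((5×640 - 46²)(5×539 - (-45)²))
= -850/√(1084×670) = -850/√726280 ≈ -850/852.2206 ≈ -0.9974

r ≈ -0.9974


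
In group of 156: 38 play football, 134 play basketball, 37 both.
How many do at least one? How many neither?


|A∪B| = 38+134-37 = 135
Neither = 156-135 = 21

At least one: 135; Neither: 21


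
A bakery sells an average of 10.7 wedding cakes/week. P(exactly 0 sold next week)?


Poisson(λ=10.7): P(X=0) = e^(-λ)×λ^k/k!
= e^(-10.7) × 10.7^0 / 0!
≈ 2.254493791e-05 × 1 / 1 ≈ 0.000023

P(X=0) ≈ 0.000023 ≈ 0.00%


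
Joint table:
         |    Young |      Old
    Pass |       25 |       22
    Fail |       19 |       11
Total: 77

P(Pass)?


P(Pass) = (25+22)/77 = 47/77

P(Pass) = 47/77 ≈ 61.04%


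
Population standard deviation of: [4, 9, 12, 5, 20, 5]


Mean = 55/6
  (4-55/6)²=961/36
  (9-55/6)²=1/36
  (12-55/6)²=289/36
  (5-55/6)²=625/36
  (20-55/6)²=4225/36
  (5-55/6)²=625/36
Σ(x-μ)² = 1121/6
σ² = (1121/6)/6 = 1121/36

σ = √(1121/36) ≈ 5.5802


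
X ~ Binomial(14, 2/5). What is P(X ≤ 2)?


P(X ≤ 2) = Σ P(X=i) for i=0..2
P(X=0) = 4782969/6103515625
P(X=1) = 44641044/6103515625
P(X=2) = 193444524/6103515625
Sum = 242868537/6103515625

P(X ≤ 2) = 242868537/6103515625 ≈ 3.98%


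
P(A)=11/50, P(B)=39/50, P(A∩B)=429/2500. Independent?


P(A)×P(B) = 429/2500
P(A∩B) = 429/2500
Equal ✓ → Independent

Yes, independent


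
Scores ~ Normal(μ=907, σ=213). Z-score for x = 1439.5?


z = (x - μ)/σ = (1439.5 - 907)/213 = 2.5

z = 2.5


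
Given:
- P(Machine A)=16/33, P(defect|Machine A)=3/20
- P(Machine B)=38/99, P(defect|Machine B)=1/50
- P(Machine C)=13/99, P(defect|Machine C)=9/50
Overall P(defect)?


P(B) = Σ P(B|Aᵢ)×P(Aᵢ)
  3/20×16/33 = 4/55
  1/50×38/99 = 19/2475
  9/50×13/99 = 13/550
Sum = 103/990

P(defect) = 103/990 ≈ 10.40%


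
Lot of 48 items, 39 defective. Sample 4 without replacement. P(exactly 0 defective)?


Hypergeometric: C(39,0)×C(9,4)/C(48,4)
= 1×126/194580 = 7/10810

P(X=0) = 7/10810 ≈ 0.06%


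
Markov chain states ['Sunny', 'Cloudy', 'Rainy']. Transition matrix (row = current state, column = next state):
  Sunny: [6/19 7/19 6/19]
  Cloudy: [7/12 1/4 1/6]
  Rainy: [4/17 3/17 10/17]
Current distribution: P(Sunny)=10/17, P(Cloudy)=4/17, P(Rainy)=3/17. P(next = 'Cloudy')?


P(next=Cloudy) = Σᵢ P(now=i)×P(i→Cloudy)
= 10/17×7/19 + 4/17×1/4 + 3/17×3/17
= 70/323 + 1/17 + 9/289 = 1684/5491

P = 1684/5491 ≈ 0.3067


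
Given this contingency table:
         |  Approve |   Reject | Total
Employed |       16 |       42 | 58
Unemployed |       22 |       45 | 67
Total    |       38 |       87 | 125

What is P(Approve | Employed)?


P(Approve | Employed) = 16/(16+42) = 16/58 = 8/29

P(Approve|Employed) = 8/29 ≈ 27.59%


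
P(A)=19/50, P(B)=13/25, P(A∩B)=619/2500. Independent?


P(A)×P(B) = 247/1250
P(A∩B) = 619/2500
Not equal → NOT independent

No, not independent


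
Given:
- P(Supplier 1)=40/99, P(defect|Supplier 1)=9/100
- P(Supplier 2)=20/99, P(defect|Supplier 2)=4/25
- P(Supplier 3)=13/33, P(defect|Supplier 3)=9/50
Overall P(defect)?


P(B) = Σ P(B|Aᵢ)×P(Aᵢ)
  9/100×40/99 = 2/55
  4/25×20/99 = 16/495
  9/50×13/33 = 39/550
Sum = 691/4950

P(defect) = 691/4950 ≈ 13.96%


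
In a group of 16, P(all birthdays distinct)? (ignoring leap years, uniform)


P(all different) = Π(365-i)/365 for i=0..15
= (365/365)×(364/365)×...×(350/365)
= 0.716396

P ≈ 0.7164 ≈ 71.64%


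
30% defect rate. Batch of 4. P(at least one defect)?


P(all good) = (7/10)^4 = 2401/10000
P(≥1 defect) = 7599/10000

P = 7599/10000 ≈ 75.99%


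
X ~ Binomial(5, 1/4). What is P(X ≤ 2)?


P(X ≤ 2) = Σ P(X=i) for i=0..2
P(X=0) = 243/1024
P(X=1) = 405/1024
P(X=2) = 135/512
Sum = 459/512

P(X ≤ 2) = 459/512 ≈ 89.65%


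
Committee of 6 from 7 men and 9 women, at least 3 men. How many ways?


Count by #men:
  3M,3W: C(7,3)×C(9,3)=2940
  4M,2W: C(7,4)×C(9,2)=1260
  5M,1W: C(7,5)×C(9,1)=189
  6M,0W: C(7,6)×C(9,0)=7
Total = 4396

4396


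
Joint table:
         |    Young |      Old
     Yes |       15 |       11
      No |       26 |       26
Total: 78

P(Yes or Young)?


P(Yes∨Young) = P(Yes) + P(Young) - P(Yes∧Young)
= (26 + 41 - 15)/78 = 52/78 = 2/3

P = 2/3 ≈ 66.67%


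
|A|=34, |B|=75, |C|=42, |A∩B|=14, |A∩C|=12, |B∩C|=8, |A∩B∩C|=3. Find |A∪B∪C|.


|A∪B∪C| = 34+75+42-14-12-8+3 = 120

|A∪B∪C| = 120


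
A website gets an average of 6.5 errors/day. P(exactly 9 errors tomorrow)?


Poisson(λ=6.5): P(X=9) = e^(-λ)×λ^k/k!
= e^(-6.5) × 6.5^9 / 9!
≈ 0.001503439193 × 20711912.8379 / 362880 ≈ 0.085811

P(X=9) ≈ 0.085811 ≈ 8.58%


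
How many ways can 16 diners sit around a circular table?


Circular arrangements of 16 distinct objects: fix one position to break rotational symmetry.
(n-1)! = 15! = 1307674368000

1307674368000


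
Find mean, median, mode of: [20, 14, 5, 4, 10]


Sorted: [4, 5, 10, 14, 20]
Mean = 53/5
Median = 10
Freq: {20: 1, 14: 1, 5: 1, 4: 1, 10: 1}
Mode: No mode

Mean=53/5, Median=10, Mode=No mode


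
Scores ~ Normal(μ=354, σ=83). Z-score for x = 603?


z = (x - μ)/σ = (603 - 354)/83 = 3.0

z = 3.0


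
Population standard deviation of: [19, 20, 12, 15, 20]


Mean = 86/5
  (19-86/5)²=81/25
  (20-86/5)²=196/25
  (12-86/5)²=676/25
  (15-86/5)²=121/25
  (20-86/5)²=196/25
Σ(x-μ)² = 254/5
σ² = (254/5)/5 = 254/25

σ = √(254/25) ≈ 3.1875


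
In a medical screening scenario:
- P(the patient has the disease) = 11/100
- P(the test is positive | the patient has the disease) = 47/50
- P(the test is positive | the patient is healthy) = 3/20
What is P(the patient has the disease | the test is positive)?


Using Bayes' theorem:
P(A|B) = P(B|A)·P(A) / P(B)

P(the test is positive) = 47/50 × 11/100 + 3/20 × 89/100
= 517/5000 + 267/2000 = 2369/10000

P(the patient has the disease|the test is positive) = (517/5000) / (2369/10000) = 1034/2369

P(the patient has the disease|the test is positive) = 1034/2369 ≈ 43.65%


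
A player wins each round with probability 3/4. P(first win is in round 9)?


Geometric: P(X=9) = (1-p)^(k-1)×p = (1/4)^8×3/4 = 3/262144

P(X=9) = 3/262144 ≈ 0.00%


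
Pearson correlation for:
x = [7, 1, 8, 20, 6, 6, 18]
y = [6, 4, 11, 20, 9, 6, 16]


n=7, Σx=66, Σy=72, Σxy=912, Σx²=910, Σy²=946
r = (7×912 - 66×72)/√((7×910 - 66²)(7×946 - 72²))
= 1632/√(2014×1438) = 1632/√2896132 ≈ 1632/1701.8026 ≈ 0.9590

r ≈ 0.9590


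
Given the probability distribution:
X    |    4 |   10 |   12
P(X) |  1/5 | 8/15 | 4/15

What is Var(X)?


E[X] = 28/3
E[X²] = 1424/15
Var(X) = E[X²] - (E[X])² = 1424/15 - 784/9 = 352/45

Var(X) = 352/45 ≈ 7.8222


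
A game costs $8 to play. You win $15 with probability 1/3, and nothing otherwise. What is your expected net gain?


E[gain] = (15-8)×1/3 + (-8)×2/3
= 7/3 - 16/3 = -3

Expected net gain = $-3 ≈ $-3.00


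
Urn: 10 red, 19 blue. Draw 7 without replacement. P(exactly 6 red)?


Hypergeometric: C(10,6)×C(19,1)/C(29,7)
= 210×19/1560780 = 133/52026

P(X=6) = 133/52026 ≈ 0.26%


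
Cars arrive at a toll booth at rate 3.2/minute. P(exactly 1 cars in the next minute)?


Poisson(λ=3.2): P(X=1) = e^(-λ)×λ^k/k!
= e^(-3.2) × 3.2^1 / 1!
≈ 0.04076220398 × 3.2 / 1 ≈ 0.130439

P(X=1) ≈ 0.130439 ≈ 13.04%


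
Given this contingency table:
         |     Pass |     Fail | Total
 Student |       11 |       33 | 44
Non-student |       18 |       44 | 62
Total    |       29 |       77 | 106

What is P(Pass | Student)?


P(Pass | Student) = 11/(11+33) = 11/44 = 1/4

P(Pass|Student) = 1/4 ≈ 25.00%


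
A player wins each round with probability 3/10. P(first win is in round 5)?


Geometric: P(X=5) = (1-p)^(k-1)×p = (7/10)^4×3/10 = 7203/100000

P(X=5) = 7203/100000 ≈ 7.20%


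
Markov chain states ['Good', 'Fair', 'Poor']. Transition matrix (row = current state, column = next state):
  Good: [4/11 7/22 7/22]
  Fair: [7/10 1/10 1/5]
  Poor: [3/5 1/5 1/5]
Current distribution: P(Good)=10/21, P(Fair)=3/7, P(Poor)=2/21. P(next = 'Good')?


P(next=Good) = Σᵢ P(now=i)×P(i→Good)
= 10/21×4/11 + 3/7×7/10 + 2/21×3/5
= 40/231 + 3/10 + 2/35 = 35/66

P = 35/66 ≈ 0.5303


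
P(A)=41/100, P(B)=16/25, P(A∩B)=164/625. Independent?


P(A)×P(B) = 164/625
P(A∩B) = 164/625
Equal ✓ → Independent

Yes, independent


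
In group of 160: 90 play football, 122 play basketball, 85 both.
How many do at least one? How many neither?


|A∪B| = 90+122-85 = 127
Neither = 160-127 = 33

At least one: 127; Neither: 33


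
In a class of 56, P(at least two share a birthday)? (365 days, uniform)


P(all different) = Π(365-i)/365 for i=0..55
= 0.011668
P(match) = 1 - 0.011668 = 0.988332

P ≈ 0.9883 ≈ 98.83%


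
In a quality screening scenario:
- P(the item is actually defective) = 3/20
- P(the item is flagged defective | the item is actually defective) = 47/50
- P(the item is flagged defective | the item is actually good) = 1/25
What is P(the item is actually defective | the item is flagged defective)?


Using Bayes' theorem:
P(A|B) = P(B|A)·P(A) / P(B)

P(the item is flagged defective) = 47/50 × 3/20 + 1/25 × 17/20
= 141/1000 + 17/500 = 7/40

P(the item is actually defective|the item is flagged defective) = (141/1000) / (7/40) = 141/175

P(the item is actually defective|the item is flagged defective) = 141/175 ≈ 80.57%


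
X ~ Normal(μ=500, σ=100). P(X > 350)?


z = (350-500)/100 = -1.5
P(X > 350) = 1 - P(Z ≤ -1.5) = 1 - 0.0668 = 0.9332

P(X > 350) ≈ 0.9332
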